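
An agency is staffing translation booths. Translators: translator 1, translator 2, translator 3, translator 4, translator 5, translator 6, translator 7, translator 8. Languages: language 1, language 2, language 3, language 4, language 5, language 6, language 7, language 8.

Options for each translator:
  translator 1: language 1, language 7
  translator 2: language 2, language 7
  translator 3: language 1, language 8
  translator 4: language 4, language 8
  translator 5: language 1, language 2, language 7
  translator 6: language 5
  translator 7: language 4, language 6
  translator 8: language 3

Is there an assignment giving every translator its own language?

One maximum matching: translator 1–language 1, translator 2–language 2, translator 3–language 8, translator 4–language 4, translator 5–language 7, translator 6–language 5, translator 7–language 6, translator 8–language 3.
All 8 translators are covered.

Yes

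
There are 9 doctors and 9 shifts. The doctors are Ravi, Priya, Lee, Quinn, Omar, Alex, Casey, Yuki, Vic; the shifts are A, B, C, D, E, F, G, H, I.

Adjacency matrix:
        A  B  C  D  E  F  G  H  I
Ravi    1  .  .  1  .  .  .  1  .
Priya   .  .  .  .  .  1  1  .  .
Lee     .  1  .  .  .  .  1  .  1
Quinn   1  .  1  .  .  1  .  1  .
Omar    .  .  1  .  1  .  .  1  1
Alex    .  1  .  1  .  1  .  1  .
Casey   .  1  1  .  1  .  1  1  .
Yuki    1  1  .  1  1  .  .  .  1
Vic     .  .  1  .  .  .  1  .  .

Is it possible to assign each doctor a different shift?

Yes

One maximum matching: Ravi–D, Priya–G, Lee–I, Quinn–F, Omar–H, Alex–B, Casey–E, Yuki–A, Vic–C.
All 9 doctors are covered.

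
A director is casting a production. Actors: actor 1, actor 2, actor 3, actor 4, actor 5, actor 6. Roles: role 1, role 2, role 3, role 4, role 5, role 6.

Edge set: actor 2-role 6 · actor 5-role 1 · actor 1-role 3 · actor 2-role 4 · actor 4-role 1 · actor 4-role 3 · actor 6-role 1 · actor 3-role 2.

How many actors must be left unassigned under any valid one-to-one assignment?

2

One maximum matching: actor 1-role 3, actor 2-role 6, actor 3-role 2, actor 4-role 1.
The set {actor 1, actor 4, actor 5, actor 6} has only 2 neighbours ({role 1, role 3}), so by Hall's theorem at most 4 of the 6 actors can be matched.
That matches 4 of the 6, leaving 2 unmatched; no matching can do better.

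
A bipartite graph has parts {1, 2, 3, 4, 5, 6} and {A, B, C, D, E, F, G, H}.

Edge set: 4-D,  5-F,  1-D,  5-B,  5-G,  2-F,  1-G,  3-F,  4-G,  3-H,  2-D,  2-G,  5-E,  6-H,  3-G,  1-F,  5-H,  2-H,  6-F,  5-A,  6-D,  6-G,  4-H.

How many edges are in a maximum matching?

5

For example, pair 1→F, 2→D, 3→H, 4→G, 5→A.
The set {1, 2, 3, 4, 6} has only 4 neighbours ({D, F, G, H}), so by Hall's theorem at most 5 of the 6 left vertices can be matched.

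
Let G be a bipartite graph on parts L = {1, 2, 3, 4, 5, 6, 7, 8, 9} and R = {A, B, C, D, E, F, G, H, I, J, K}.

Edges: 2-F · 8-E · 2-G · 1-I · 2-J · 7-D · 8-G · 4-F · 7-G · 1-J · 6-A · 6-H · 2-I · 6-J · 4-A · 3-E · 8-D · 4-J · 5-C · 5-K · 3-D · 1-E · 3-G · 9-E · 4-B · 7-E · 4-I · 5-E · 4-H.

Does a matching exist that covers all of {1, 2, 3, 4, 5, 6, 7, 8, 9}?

No

The set {3, 7, 8, 9} has only 3 neighbours ({D, E, G}), so by Hall's theorem at most 8 of the 9 left vertices can be matched.
Hence no matching covers every left vertex.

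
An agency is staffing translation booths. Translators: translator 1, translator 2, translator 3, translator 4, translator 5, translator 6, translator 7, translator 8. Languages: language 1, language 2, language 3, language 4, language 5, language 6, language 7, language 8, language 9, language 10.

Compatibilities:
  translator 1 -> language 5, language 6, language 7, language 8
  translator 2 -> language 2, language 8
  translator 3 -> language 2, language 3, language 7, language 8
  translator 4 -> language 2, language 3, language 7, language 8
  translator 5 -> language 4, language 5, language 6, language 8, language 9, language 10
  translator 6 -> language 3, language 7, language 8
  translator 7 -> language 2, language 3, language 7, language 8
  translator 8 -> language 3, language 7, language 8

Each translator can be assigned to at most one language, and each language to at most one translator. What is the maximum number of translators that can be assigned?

For example, pair translator 1-language 6, translator 2-language 8, translator 3-language 2, translator 4-language 3, translator 5-language 10, translator 6-language 7.
The set {translator 2, translator 3, translator 4, translator 6, translator 7, translator 8} has only 4 neighbours ({language 2, language 3, language 7, language 8}), so by Hall's theorem at most 6 of the 8 translators can be matched.

6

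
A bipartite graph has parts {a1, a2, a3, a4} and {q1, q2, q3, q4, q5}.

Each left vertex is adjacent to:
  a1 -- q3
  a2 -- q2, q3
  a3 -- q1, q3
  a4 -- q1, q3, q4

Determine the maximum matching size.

For example, pair a1-q3, a2-q2, a3-q1, a4-q4.
This saturates every left vertex, so 4 is the maximum.

4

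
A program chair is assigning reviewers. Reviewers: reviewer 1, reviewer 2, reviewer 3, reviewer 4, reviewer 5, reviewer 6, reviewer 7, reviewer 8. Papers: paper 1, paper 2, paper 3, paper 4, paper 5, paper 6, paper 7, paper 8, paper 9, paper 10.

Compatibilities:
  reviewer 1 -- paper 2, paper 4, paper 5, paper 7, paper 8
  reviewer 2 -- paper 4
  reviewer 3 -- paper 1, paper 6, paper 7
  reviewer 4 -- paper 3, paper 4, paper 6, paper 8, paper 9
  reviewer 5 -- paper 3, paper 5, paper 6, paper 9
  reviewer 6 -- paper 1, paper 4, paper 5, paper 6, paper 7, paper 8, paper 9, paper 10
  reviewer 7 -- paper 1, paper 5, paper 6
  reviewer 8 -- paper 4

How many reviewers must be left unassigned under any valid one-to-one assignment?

1

For example, pair reviewer 1–paper 2, reviewer 2–paper 4, reviewer 3–paper 7, reviewer 4–paper 8, reviewer 5–paper 5, reviewer 6–paper 9, reviewer 7–paper 6.
The set {reviewer 2, reviewer 8} has only 1 neighbour ({paper 4}), so by Hall's theorem at most 7 of the 8 reviewers can be matched.
That matches 7 of the 8, leaving 1 unmatched; no matching can do better.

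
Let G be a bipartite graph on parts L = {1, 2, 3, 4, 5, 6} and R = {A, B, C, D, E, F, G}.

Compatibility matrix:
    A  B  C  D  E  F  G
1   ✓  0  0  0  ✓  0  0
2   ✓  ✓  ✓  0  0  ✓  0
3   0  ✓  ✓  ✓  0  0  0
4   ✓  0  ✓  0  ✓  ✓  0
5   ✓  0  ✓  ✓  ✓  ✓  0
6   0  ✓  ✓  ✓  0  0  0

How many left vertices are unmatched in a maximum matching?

One maximum matching: 1→A, 2→F, 3→C, 4→E, 5→D, 6→B.
All 6 left vertices are matched, so no larger matching exists.
That matches 6 of the 6, leaving 0 unmatched; no matching can do better.

0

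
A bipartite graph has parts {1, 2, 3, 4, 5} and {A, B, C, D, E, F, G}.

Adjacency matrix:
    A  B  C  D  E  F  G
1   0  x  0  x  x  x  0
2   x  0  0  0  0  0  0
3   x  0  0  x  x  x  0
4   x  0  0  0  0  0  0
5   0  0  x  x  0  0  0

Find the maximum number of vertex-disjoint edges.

4

A valid assignment of size 4: 1-B, 2-A, 3-E, 5-C.
The set {2, 4} has only 1 neighbour ({A}), so by Hall's theorem at most 4 of the 5 left vertices can be matched.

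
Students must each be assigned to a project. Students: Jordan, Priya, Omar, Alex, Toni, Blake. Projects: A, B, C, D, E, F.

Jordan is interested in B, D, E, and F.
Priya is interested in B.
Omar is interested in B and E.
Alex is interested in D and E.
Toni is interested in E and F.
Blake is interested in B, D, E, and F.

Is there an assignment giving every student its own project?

The set {Jordan, Priya, Omar, Alex, Toni, Blake} has only 4 neighbours ({B, D, E, F}), so by Hall's theorem at most 4 of the 6 students can be matched.
Hence no matching covers every student.

No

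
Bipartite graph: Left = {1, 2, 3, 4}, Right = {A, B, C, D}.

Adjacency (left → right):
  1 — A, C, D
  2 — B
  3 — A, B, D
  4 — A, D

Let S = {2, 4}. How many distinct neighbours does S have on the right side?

The union of neighbours of {2, 4} is {A, B, D}, which has 3 elements.
Since |N(S)| = 3 ≥ |S| = 2, Hall's condition holds for this subset.

3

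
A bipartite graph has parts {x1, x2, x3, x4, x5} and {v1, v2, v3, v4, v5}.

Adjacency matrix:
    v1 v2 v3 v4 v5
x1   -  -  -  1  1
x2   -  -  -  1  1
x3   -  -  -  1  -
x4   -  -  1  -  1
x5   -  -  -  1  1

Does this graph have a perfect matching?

No

The set {x1, x2, x3, x5} has only 2 neighbours ({v4, v5}), so by Hall's theorem at most 3 of the 5 left vertices can be matched.
Hence no matching covers every left vertex.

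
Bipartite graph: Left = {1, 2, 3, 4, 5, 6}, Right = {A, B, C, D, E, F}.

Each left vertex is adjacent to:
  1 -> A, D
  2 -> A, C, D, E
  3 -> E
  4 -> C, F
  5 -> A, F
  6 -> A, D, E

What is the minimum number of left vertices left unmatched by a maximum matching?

For example, pair 1–A, 2–D, 3–E, 4–C, 5–F.
The set {1, 2, 3, 4, 5, 6} has only 5 neighbours ({A, C, D, E, F}), so by Hall's theorem at most 5 of the 6 left vertices can be matched.
That matches 5 of the 6, leaving 1 unmatched; no matching can do better.

1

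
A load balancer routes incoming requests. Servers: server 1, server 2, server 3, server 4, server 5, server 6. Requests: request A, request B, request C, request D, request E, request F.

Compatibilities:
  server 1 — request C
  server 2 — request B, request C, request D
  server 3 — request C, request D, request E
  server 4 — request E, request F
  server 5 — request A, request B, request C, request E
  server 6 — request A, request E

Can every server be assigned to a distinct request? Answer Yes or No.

Yes

A valid assignment of size 6: server 1–request C, server 2–request B, server 3–request D, server 4–request F, server 5–request A, server 6–request E.
All 6 servers are covered.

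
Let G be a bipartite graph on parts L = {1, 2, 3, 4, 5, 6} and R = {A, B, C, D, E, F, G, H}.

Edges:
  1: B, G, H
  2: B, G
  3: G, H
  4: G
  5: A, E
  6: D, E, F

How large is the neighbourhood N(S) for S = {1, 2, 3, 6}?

6

The union of neighbours of {1, 2, 3, 6} is {B, D, E, F, G, H}, which has 6 elements.
Since |N(S)| = 6 ≥ |S| = 4, Hall's condition holds for this subset.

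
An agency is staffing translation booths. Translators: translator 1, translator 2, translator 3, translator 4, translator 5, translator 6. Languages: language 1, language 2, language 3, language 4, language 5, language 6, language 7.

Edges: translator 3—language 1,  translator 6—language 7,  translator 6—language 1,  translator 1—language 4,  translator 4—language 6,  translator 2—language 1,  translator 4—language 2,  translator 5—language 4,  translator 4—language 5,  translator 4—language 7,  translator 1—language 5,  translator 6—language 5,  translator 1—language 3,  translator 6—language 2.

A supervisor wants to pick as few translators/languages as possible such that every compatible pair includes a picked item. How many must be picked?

A maximum matching has 5 edges (e.g. translator 1–language 3, translator 2–language 1, translator 4–language 6, translator 5–language 4, translator 6–language 7).
By König's theorem the minimum vertex cover has the same size. One such cover is {translator 1, translator 4, translator 5, translator 6, language 1}.

5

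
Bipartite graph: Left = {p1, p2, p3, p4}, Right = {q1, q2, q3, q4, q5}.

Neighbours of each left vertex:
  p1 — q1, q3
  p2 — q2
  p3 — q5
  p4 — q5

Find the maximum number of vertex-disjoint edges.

A valid assignment of size 3: p1-q3, p2-q2, p3-q5.
The set {p3, p4} has only 1 neighbour ({q5}), so by Hall's theorem at most 3 of the 4 left vertices can be matched.

3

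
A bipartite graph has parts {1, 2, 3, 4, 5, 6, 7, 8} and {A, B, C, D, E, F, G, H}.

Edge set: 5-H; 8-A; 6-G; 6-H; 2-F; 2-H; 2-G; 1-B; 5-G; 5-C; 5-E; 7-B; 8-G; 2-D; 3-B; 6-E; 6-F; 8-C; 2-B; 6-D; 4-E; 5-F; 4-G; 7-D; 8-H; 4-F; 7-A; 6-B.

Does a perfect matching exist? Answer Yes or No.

The set {1, 3} has only 1 neighbour ({B}), so by Hall's theorem at most 7 of the 8 left vertices can be matched.
Hence no matching covers every left vertex.

No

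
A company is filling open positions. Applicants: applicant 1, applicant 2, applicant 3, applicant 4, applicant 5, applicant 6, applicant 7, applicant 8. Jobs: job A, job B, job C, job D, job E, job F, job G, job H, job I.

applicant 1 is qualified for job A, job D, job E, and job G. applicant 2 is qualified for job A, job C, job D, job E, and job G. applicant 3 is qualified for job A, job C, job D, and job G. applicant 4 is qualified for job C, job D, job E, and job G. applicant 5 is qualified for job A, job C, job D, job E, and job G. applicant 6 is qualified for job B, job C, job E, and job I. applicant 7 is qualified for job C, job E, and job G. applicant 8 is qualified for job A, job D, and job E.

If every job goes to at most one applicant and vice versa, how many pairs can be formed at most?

A valid assignment of size 6: applicant 1–job G, applicant 2–job C, applicant 3–job A, applicant 4–job E, applicant 5–job D, applicant 6–job I.
The set {applicant 1, applicant 2, applicant 3, applicant 4, applicant 5, applicant 7, applicant 8} has only 5 neighbours ({job A, job C, job D, job E, job G}), so by Hall's theorem at most 6 of the 8 applicants can be matched.

6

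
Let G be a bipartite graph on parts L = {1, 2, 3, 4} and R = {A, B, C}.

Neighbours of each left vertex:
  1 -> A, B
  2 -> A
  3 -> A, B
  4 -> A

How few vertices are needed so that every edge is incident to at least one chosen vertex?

The 2 edges 1–B, 2–A form a matching, so any vertex cover needs at least 2 vertices (one per matched edge).
Conversely {A, B} meets every edge and has exactly 2 vertices, so 2 is optimal.

2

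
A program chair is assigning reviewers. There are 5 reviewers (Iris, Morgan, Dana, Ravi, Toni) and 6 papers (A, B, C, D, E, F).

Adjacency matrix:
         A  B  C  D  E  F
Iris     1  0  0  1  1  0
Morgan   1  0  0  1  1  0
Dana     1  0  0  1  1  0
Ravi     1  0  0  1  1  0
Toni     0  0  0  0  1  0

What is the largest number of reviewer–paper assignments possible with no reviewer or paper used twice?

For example, pair Iris→A, Morgan→D, Dana→E.
The set {Iris, Morgan, Dana, Ravi, Toni} has only 3 neighbours ({A, D, E}), so by Hall's theorem at most 3 of the 5 reviewers can be matched.

3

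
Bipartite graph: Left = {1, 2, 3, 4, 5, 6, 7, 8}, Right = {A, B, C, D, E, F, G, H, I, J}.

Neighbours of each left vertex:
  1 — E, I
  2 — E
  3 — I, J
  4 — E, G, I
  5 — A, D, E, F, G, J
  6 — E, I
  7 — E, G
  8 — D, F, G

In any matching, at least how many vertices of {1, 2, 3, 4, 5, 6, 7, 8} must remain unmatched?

2

A valid assignment of size 6: 1→I, 2→E, 3→J, 4→G, 5→A, 8→F.
The set {1, 2, 4, 6, 7} has only 3 neighbours ({E, G, I}), so by Hall's theorem at most 6 of the 8 left vertices can be matched.
That matches 6 of the 8, leaving 2 unmatched; no matching can do better.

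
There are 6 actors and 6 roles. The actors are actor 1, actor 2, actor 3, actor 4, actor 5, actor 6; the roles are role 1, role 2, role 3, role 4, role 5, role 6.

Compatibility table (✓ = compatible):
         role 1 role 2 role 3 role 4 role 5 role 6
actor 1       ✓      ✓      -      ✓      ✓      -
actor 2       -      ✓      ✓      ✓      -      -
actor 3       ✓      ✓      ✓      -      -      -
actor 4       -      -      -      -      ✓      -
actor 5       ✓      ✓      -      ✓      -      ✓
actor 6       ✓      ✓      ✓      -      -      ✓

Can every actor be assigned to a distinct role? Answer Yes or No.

Yes

For example, pair actor 1→role 2, actor 2→role 4, actor 3→role 1, actor 4→role 5, actor 5→role 6, actor 6→role 3.
Every actor is matched, so this is a perfect matching.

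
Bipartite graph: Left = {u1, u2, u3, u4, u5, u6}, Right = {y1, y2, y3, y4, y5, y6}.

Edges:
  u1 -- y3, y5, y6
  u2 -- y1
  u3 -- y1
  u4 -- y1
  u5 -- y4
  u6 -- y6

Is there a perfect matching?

The set {u2, u3, u4} has only 1 neighbour ({y1}), so by Hall's theorem at most 4 of the 6 left vertices can be matched.
Hence no matching covers every left vertex.

No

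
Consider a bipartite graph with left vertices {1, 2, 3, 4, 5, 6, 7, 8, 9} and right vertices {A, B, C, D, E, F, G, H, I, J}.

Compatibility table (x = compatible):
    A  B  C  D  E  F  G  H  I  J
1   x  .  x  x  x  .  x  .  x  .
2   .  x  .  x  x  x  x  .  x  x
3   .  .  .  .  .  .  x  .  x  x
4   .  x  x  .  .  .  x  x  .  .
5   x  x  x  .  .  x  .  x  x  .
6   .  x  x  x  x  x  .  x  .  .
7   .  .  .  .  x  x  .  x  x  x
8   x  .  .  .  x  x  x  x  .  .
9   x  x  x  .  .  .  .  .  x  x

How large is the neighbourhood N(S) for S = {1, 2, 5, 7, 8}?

10

The union of neighbours of {1, 2, 5, 7, 8} is {A, B, C, D, E, F, G, H, I, J}, which has 10 elements.
Since |N(S)| = 10 ≥ |S| = 5, Hall's condition holds for this subset.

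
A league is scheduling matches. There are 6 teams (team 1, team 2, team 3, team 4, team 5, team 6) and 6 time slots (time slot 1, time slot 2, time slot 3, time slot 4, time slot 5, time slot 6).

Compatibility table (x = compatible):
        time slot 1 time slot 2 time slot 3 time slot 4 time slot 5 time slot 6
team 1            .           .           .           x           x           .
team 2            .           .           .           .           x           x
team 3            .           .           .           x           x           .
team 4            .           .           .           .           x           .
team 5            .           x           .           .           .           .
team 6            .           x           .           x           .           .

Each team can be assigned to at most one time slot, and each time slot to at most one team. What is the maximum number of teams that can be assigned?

One maximum matching: team 1–time slot 5, team 2–time slot 6, team 3–time slot 4, team 5–time slot 2.
The set {team 1, team 3, team 4, team 5, team 6} has only 3 neighbours ({time slot 2, time slot 4, time slot 5}), so by Hall's theorem at most 4 of the 6 teams can be matched.

4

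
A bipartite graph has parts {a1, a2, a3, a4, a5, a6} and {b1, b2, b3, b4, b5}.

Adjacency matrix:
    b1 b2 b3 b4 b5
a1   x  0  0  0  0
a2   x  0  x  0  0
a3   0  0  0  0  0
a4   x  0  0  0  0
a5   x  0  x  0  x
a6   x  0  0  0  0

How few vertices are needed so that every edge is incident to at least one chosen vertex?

3

{a2, a5, b1} is a vertex cover of size 3: every edge has an endpoint in this set.
No smaller cover exists because a1–b1, a2–b3, a5–b5 is a matching of size 3, and a cover must include an endpoint of each of these disjoint edges (König's theorem).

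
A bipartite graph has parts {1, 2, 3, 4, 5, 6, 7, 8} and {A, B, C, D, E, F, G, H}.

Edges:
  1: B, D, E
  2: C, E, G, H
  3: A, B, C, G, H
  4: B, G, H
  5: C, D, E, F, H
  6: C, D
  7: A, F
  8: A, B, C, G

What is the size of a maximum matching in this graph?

8

A valid assignment of size 8: 1–E, 2–C, 3–A, 4–G, 5–H, 6–D, 7–F, 8–B.
This saturates every left vertex, so 8 is the maximum.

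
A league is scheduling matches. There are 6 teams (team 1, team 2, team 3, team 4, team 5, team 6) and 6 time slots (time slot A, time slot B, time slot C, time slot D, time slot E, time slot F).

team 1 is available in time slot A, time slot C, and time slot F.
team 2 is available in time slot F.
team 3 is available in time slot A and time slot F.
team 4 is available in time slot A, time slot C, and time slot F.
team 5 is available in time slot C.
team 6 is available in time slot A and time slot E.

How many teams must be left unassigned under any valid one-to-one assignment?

One maximum matching: team 1→time slot C, team 2→time slot F, team 3→time slot A, team 6→time slot E.
The set {team 1, team 2, team 3, team 4, team 5} has only 3 neighbours ({time slot A, time slot C, time slot F}), so by Hall's theorem at most 4 of the 6 teams can be matched.
That matches 4 of the 6, leaving 2 unmatched; no matching can do better.

2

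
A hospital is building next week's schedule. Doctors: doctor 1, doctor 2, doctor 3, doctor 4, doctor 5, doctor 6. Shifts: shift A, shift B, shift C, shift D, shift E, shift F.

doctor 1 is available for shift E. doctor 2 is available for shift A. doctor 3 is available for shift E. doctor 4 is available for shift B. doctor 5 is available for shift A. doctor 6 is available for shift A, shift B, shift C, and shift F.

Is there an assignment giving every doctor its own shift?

No

The set {doctor 1, doctor 2, doctor 3, doctor 5} has only 2 neighbours ({shift A, shift E}), so by Hall's theorem at most 4 of the 6 doctors can be matched.
Hence no matching covers every doctor.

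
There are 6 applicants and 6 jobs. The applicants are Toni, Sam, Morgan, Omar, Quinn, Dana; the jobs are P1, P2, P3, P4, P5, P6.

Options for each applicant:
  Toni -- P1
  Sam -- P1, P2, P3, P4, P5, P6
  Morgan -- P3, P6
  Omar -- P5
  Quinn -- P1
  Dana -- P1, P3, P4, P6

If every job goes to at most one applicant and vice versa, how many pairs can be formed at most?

One maximum matching: Toni-P1, Sam-P2, Morgan-P3, Omar-P5, Dana-P6.
The set {Toni, Quinn} has only 1 neighbour ({P1}), so by Hall's theorem at most 5 of the 6 applicants can be matched.

5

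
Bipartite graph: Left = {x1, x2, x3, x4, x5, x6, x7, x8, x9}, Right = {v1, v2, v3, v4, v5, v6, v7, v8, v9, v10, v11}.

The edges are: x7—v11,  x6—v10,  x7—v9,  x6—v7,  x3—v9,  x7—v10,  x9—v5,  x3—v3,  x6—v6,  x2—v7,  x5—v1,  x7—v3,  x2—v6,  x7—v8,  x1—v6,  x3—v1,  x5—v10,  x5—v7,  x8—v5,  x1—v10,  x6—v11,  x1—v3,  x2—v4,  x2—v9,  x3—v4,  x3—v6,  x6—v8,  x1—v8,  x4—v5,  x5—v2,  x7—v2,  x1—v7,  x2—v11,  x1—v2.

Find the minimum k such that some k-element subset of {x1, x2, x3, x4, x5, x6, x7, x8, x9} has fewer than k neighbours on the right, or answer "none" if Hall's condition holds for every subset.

2

Take S = {x4, x8}. Its neighbourhood is {v5}, so |N(S)| = 1 < |S| = 2.
No single vertex violates Hall's condition since each has at least one neighbour, so 2 is the minimum.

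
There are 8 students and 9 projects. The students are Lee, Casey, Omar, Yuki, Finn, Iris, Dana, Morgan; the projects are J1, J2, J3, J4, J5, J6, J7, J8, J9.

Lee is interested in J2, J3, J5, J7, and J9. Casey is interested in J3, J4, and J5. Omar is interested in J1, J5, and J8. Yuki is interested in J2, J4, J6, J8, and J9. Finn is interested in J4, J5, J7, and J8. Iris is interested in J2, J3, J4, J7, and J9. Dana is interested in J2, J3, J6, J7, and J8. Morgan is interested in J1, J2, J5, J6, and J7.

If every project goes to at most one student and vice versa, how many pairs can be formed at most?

For example, pair Lee-J3, Casey-J5, Omar-J1, Yuki-J8, Finn-J7, Iris-J9, Dana-J2, Morgan-J6.
This saturates every student, so 8 is the maximum.

8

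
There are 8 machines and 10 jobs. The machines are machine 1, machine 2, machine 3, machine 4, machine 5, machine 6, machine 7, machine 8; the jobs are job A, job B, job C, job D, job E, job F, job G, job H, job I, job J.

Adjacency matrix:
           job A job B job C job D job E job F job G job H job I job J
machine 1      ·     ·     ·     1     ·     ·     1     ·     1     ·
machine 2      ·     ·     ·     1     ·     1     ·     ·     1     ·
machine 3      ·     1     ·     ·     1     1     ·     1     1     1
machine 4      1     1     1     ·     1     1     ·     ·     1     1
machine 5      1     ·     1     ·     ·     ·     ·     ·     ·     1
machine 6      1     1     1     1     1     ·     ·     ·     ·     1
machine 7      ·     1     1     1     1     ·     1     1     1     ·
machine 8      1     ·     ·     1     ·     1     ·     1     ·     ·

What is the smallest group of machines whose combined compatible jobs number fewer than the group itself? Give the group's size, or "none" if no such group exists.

none

A matching saturating every machine exists, for instance machine 1→job G, machine 2→job I, machine 3→job F, machine 4→job B, machine 5→job J, machine 6→job D, machine 7→job H, machine 8→job A.
By Hall's marriage theorem, this means |N(S)| ≥ |S| for every subset S, so no violating subset exists.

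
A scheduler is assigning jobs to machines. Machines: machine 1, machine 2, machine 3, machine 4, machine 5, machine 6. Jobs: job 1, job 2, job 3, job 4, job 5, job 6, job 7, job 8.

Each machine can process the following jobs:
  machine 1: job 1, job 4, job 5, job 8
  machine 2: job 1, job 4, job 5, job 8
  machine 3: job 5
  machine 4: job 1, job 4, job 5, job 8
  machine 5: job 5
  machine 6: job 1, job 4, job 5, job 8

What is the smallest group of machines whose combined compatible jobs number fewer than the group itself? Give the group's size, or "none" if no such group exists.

2

Take S = {machine 3, machine 5}. Its neighbourhood is {job 5}, so |N(S)| = 1 < |S| = 2.
No single vertex violates Hall's condition since each has at least one neighbour, so 2 is the minimum.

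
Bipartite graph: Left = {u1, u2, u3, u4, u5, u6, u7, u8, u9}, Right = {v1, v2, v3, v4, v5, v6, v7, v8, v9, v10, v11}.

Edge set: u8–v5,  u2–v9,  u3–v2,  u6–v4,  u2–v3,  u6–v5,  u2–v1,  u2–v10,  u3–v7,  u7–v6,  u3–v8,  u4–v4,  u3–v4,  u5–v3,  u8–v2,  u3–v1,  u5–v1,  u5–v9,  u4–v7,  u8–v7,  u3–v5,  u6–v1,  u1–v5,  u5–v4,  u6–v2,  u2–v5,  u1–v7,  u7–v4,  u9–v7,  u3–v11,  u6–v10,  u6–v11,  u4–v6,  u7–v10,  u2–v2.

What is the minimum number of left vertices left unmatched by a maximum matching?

0

One maximum matching: u1–v5, u2–v3, u3–v8, u4–v6, u5–v1, u6–v11, u7–v10, u8–v2, u9–v7.
All 9 left vertices are matched, so no larger matching exists.
That matches 9 of the 9, leaving 0 unmatched; no matching can do better.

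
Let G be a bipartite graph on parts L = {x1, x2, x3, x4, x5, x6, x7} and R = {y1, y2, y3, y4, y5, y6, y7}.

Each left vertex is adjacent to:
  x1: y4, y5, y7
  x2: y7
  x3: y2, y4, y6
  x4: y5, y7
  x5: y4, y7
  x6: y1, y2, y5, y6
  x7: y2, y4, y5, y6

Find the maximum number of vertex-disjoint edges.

6

For example, pair x1-y4, x2-y7, x3-y2, x4-y5, x6-y1, x7-y6.
The set {x1, x2, x4, x5} has only 3 neighbours ({y4, y5, y7}), so by Hall's theorem at most 6 of the 7 left vertices can be matched.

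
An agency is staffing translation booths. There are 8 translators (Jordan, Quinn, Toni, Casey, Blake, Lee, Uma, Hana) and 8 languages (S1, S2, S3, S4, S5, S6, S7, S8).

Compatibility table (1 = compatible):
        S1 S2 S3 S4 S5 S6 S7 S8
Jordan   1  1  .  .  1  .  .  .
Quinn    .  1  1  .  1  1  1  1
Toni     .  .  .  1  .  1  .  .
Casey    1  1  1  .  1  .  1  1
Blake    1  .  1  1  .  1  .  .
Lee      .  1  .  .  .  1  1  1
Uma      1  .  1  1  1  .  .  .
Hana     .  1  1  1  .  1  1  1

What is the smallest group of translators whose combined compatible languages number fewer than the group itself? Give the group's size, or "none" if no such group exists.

A matching saturating every translator exists, for instance Jordan→S5, Quinn→S7, Toni→S6, Casey→S3, Blake→S4, Lee→S8, Uma→S1, Hana→S2.
By Hall's marriage theorem, this means |N(S)| ≥ |S| for every subset S, so no violating subset exists.

none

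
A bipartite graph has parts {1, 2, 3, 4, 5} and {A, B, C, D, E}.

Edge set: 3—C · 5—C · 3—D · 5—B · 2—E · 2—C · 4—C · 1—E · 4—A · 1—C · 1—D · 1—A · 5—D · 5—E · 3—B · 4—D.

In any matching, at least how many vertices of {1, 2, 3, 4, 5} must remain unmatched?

For example, pair 1-A, 2-E, 3-C, 4-D, 5-B.
This saturates every left vertex, so 5 is the maximum.
That matches 5 of the 5, leaving 0 unmatched; no matching can do better.

0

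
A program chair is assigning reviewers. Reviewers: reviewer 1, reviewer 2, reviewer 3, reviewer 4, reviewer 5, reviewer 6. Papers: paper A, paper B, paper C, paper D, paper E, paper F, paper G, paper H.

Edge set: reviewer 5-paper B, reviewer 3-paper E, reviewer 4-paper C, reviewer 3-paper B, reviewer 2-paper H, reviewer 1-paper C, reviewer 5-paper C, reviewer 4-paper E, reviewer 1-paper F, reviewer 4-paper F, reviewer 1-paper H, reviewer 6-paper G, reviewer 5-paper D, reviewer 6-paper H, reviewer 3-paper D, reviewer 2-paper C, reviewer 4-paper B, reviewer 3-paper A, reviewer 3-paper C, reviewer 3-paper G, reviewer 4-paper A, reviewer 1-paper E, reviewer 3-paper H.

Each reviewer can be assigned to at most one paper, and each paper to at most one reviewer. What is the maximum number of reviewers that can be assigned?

6

For example, pair reviewer 1→paper E, reviewer 2→paper H, reviewer 3→paper B, reviewer 4→paper C, reviewer 5→paper D, reviewer 6→paper G.
This saturates every reviewer, so 6 is the maximum.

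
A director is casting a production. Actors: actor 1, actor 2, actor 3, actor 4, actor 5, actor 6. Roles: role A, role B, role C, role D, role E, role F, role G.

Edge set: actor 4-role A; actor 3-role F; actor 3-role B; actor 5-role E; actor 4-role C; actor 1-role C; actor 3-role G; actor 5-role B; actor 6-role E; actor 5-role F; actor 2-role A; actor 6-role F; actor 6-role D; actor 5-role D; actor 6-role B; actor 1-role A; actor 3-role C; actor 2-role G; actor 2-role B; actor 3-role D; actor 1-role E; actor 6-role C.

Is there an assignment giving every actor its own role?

A valid assignment of size 6: actor 1→role E, actor 2→role B, actor 3→role G, actor 4→role A, actor 5→role D, actor 6→role C.
All 6 actors are covered.

Yes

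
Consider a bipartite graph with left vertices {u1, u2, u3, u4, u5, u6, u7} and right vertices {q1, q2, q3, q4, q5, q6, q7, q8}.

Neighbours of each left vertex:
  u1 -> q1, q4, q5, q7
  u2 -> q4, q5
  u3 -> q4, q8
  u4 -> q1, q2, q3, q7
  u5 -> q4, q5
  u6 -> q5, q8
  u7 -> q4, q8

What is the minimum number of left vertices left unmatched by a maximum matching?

2

One maximum matching: u1→q7, u2→q4, u3→q8, u4→q2, u5→q5.
The set {u2, u3, u5, u6, u7} has only 3 neighbours ({q4, q5, q8}), so by Hall's theorem at most 5 of the 7 left vertices can be matched.
That matches 5 of the 7, leaving 2 unmatched; no matching can do better.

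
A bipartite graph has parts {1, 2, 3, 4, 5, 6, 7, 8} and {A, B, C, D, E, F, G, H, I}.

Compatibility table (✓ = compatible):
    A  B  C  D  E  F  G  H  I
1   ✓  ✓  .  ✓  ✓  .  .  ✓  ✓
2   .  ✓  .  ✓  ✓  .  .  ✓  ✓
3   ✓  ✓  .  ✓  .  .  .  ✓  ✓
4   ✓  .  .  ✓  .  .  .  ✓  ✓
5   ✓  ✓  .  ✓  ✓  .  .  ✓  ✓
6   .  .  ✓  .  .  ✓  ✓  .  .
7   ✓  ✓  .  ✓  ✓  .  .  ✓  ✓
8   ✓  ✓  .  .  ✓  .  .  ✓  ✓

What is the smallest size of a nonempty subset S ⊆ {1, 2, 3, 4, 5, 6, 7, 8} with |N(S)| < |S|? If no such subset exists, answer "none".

7

Take S = {1, 2, 3, 4, 5, 7, 8}. Its neighbourhood is {A, B, D, E, H, I}, so |N(S)| = 6 < |S| = 7.
Every subset of size less than 7 has at least as many neighbours as members, so 7 is the minimum.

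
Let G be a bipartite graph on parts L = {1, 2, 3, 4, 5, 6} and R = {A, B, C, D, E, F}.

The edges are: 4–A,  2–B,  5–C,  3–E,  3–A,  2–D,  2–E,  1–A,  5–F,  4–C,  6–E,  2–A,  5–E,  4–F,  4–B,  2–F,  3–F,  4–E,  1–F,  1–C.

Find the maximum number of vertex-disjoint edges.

6

A valid assignment of size 6: 1→F, 2→D, 3→A, 4→B, 5→C, 6→E.
All 6 left vertices are matched, so no larger matching exists.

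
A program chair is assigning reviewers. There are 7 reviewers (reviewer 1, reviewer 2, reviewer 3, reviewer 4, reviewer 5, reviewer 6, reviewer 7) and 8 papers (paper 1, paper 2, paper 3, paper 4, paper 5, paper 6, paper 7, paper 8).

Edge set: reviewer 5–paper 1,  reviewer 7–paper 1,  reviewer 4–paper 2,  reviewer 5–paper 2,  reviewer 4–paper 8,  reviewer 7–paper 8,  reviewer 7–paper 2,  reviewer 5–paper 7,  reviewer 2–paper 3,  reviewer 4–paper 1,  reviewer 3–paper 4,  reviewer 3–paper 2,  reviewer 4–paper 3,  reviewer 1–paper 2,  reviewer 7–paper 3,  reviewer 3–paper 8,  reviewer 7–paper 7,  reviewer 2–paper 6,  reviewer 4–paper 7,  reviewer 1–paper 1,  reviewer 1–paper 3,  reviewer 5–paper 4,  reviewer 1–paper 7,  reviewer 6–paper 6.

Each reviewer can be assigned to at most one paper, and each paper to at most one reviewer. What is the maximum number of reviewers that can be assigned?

For example, pair reviewer 1→paper 1, reviewer 2→paper 3, reviewer 3→paper 8, reviewer 4→paper 7, reviewer 5→paper 4, reviewer 6→paper 6, reviewer 7→paper 2.
All 7 reviewers are matched, so no larger matching exists.

7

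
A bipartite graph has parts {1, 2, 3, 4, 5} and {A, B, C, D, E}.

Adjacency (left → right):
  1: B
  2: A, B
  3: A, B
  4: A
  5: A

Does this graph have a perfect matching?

No

The set {1, 2, 3, 4, 5} has only 2 neighbours ({A, B}), so by Hall's theorem at most 2 of the 5 left vertices can be matched.
Hence no matching covers every left vertex.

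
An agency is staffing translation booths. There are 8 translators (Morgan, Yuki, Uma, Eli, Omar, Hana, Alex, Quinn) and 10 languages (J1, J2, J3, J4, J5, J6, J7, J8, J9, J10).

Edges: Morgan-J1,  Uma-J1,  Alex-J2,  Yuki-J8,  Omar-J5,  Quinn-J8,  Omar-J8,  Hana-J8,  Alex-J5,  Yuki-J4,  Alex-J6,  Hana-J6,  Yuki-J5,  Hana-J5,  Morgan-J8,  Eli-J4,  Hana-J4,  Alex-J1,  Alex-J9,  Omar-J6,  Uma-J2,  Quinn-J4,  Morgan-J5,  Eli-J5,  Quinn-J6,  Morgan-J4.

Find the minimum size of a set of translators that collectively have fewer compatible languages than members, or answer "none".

5

Take S = {Yuki, Eli, Omar, Hana, Quinn}. Its neighbourhood is {J4, J5, J6, J8}, so |N(S)| = 4 < |S| = 5.
Every subset of size less than 5 has at least as many neighbours as members, so 5 is the minimum.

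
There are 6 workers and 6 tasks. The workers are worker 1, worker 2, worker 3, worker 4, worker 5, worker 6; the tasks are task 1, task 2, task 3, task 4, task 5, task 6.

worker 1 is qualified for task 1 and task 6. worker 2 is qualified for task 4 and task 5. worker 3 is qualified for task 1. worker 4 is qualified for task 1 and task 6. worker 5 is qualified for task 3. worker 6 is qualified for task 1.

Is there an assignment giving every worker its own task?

The set {worker 1, worker 3, worker 4, worker 6} has only 2 neighbours ({task 1, task 6}), so by Hall's theorem at most 4 of the 6 workers can be matched.
Hence no matching covers every worker.

No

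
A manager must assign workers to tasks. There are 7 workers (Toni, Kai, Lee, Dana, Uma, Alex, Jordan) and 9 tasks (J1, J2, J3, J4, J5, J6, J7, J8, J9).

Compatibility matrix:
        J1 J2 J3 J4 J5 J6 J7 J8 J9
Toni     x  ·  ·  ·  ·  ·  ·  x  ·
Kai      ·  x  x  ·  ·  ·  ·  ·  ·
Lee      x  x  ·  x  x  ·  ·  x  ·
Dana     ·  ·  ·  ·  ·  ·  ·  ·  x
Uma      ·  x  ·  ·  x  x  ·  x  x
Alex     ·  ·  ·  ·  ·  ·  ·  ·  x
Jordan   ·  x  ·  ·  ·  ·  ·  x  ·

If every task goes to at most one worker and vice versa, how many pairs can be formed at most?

6

A valid assignment of size 6: Toni→J1, Kai→J3, Lee→J2, Dana→J9, Uma→J6, Jordan→J8.
The set {Dana, Alex} has only 1 neighbour ({J9}), so by Hall's theorem at most 6 of the 7 workers can be matched.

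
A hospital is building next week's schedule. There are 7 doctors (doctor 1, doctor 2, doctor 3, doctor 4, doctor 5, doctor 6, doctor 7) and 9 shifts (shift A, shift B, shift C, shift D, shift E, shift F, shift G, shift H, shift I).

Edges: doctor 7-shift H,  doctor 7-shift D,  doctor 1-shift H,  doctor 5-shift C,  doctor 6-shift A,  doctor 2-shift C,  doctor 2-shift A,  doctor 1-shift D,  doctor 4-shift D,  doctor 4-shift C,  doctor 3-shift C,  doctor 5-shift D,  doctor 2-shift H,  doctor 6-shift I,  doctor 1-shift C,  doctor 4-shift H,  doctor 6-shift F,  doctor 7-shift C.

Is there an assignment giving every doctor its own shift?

The set {doctor 1, doctor 3, doctor 4, doctor 5, doctor 7} has only 3 neighbours ({shift C, shift D, shift H}), so by Hall's theorem at most 5 of the 7 doctors can be matched.
Hence no matching covers every doctor.

No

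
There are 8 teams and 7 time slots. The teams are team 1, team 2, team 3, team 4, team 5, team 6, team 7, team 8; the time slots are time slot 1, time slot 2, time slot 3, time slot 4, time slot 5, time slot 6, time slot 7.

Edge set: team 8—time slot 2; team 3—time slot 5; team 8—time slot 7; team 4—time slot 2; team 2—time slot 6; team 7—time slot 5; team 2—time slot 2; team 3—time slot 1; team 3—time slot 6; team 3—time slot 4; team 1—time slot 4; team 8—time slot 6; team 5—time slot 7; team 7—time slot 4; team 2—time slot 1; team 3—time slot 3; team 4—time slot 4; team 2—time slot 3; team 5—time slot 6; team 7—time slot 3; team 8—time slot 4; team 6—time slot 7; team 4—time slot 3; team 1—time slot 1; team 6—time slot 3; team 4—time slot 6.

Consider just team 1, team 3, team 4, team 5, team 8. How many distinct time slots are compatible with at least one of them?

7

The union of neighbours of {team 1, team 3, team 4, team 5, team 8} is {time slot 1, time slot 2, time slot 3, time slot 4, time slot 5, time slot 6, time slot 7}, which has 7 elements.
Since |N(S)| = 7 ≥ |S| = 5, Hall's condition holds for this subset.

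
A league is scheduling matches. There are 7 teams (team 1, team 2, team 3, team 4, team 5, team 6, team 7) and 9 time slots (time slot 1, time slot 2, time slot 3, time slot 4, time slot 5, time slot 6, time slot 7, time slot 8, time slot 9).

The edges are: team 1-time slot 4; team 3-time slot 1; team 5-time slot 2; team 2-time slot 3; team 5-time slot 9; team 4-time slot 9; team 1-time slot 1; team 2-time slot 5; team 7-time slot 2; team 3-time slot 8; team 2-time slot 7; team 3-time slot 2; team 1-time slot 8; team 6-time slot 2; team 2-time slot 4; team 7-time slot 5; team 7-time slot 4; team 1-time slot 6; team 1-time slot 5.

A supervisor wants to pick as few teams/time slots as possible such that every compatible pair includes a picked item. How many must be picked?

6

{team 1, team 2, team 3, team 7, time slot 2, time slot 9} is a vertex cover of size 6: every edge has an endpoint in this set.
No smaller cover exists because team 1–time slot 5, team 2–time slot 7, team 3–time slot 8, team 4–time slot 9, team 5–time slot 2, team 7–time slot 4 is a matching of size 6, and a cover must include an endpoint of each of these disjoint edges (König's theorem).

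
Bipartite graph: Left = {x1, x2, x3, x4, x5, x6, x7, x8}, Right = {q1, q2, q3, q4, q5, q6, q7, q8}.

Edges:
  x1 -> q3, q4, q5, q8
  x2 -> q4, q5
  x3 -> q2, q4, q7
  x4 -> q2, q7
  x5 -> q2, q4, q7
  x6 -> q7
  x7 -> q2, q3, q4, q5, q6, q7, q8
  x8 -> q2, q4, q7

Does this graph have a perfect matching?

The set {x3, x4, x5, x6, x8} has only 3 neighbours ({q2, q4, q7}), so by Hall's theorem at most 6 of the 8 left vertices can be matched.
Hence no matching covers every left vertex.

No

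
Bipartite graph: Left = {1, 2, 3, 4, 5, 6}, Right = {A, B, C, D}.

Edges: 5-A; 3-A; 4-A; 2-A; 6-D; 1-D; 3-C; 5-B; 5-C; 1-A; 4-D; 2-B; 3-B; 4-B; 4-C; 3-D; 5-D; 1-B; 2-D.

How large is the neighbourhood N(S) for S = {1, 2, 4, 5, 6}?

The union of neighbours of {1, 2, 4, 5, 6} is {A, B, C, D}, which has 4 elements.
Since |N(S)| = 4 < |S| = 5, Hall's condition fails for this subset.

4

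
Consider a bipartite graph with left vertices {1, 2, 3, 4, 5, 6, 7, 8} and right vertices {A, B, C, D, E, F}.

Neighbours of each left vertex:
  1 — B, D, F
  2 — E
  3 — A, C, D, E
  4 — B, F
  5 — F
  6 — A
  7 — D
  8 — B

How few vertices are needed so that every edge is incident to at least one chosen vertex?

A maximum matching has 6 edges (e.g. 1–D, 2–E, 3–C, 4–B, 5–F, 6–A).
By König's theorem the minimum vertex cover has the same size. One such cover is {2, 3, 6, B, D, F}.

6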